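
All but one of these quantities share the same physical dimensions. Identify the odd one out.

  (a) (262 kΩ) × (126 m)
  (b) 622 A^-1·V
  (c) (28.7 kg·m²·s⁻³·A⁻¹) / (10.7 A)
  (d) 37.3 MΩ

Expand each in SI base units:
  (a) [kg·m²·s⁻³·A⁻²] · [m] = kg·m³·s⁻³·A⁻²
  (b) V·A⁻¹ = J·C⁻¹·A⁻¹ = kg·m²·s⁻³·A⁻²
  (c) [kg·m²·s⁻³·A⁻¹] / [A] = kg·m²·s⁻³·A⁻²
  (d) Ω = V·A⁻¹ = kg·m²·s⁻³·A⁻²
All reduce to kg·m²·s⁻³·A⁻² except (a), which is kg·m³·s⁻³·A⁻².

(a)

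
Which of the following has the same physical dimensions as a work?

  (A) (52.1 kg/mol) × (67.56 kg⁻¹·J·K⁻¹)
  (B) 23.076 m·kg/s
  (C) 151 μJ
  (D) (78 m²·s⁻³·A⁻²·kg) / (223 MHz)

Reference: [work] = kg·m²·s⁻².
Each option:
  (A) [kg·mol⁻¹] · [m²·s⁻²·K⁻¹] = kg·m²·s⁻²·K⁻¹·mol⁻¹
  (B) kg·m·s⁻¹
  (C) J = N·m = kg·m²·s⁻²  ← same
  (D) [kg·m²·s⁻³·A⁻²] / [s⁻¹] = kg·m²·s⁻²·A⁻²
Only (C) matches kg·m²·s⁻².

(C)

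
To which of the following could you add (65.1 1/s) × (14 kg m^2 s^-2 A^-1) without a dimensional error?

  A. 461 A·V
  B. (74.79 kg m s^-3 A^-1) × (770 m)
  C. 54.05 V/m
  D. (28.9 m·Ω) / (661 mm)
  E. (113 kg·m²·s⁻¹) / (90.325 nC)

B.

Reference: [s⁻¹] · [kg·m²·s⁻²·A⁻¹] = kg·m²·s⁻³·A⁻¹.
Each option:
  A. V·A = J·C⁻¹·A = kg·m²·s⁻³
  B. [kg·m·s⁻³·A⁻¹] · [m] = kg·m²·s⁻³·A⁻¹  ← same
  C. V·m⁻¹ = J·C⁻¹·m⁻¹ = kg·m·s⁻³·A⁻¹
  D. [kg·m³·s⁻³·A⁻²] / [m] = kg·m²·s⁻³·A⁻²
  E. [kg·m²·s⁻¹] / [s·A] = kg·m²·s⁻²·A⁻¹
Only B. matches kg·m²·s⁻³·A⁻¹.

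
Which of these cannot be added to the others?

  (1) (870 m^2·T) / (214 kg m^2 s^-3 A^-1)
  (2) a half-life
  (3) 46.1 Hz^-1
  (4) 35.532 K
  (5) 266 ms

Expand each in SI base units:
  (1) [kg·m²·s⁻²·A⁻¹] / [kg·m²·s⁻³·A⁻¹] = s
  (2) [half-life] = s
  (3) Hz⁻¹ = (s⁻¹)⁻¹ = s
  (4) K
  (5) s
All reduce to s except (4), which is K.

(4)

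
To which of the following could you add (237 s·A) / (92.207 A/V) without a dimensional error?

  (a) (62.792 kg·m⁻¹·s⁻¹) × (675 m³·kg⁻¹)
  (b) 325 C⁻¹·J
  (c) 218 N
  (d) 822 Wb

(d)

Reference: [s·A] / [kg⁻¹·m⁻²·s³·A²] = kg·m²·s⁻²·A⁻¹.
Each option:
  (a) [kg·m⁻¹·s⁻¹] · [kg⁻¹·m³] = m²·s⁻¹
  (b) J·C⁻¹ = N·m·(s·A)⁻¹ = kg·m²·s⁻³·A⁻¹
  (c) N = kg·m·s⁻²
  (d) Wb = V·s = kg·m²·s⁻²·A⁻¹  ← same
Only (d) matches kg·m²·s⁻²·A⁻¹.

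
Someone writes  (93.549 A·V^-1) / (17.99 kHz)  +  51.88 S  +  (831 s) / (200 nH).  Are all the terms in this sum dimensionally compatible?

No

Reduce each to base SI dimensions:
  (93.549 A·V^-1) / (17.99 kHz):  [kg⁻¹·m⁻²·s³·A²] / [s⁻¹] = kg⁻¹·m⁻²·s⁴·A²
  51.88 S:  S = Ω⁻¹ = kg⁻¹·m⁻²·s³·A²
  (831 s) / (200 nH):  [s] / [kg·m²·s⁻²·A⁻²] = kg⁻¹·m⁻²·s³·A²
The terms do not share a single dimension (kg⁻¹·m⁻²·s³·A² vs kg⁻¹·m⁻²·s⁴·A²).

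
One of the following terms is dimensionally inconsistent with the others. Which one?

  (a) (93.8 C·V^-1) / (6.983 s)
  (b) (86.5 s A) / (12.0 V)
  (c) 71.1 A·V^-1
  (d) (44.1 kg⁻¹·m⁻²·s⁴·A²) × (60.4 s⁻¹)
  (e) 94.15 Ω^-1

(b)

Work out the base dimensions of each:
  (a) [kg⁻¹·m⁻²·s⁴·A²] / [s] = kg⁻¹·m⁻²·s³·A²
  (b) [s·A] / [kg·m²·s⁻³·A⁻¹] = kg⁻¹·m⁻²·s⁴·A²
  (c) A·V⁻¹ = A·(J·C⁻¹)⁻¹ = kg⁻¹·m⁻²·s³·A²
  (d) [kg⁻¹·m⁻²·s⁴·A²] · [s⁻¹] = kg⁻¹·m⁻²·s³·A²
  (e) Ω⁻¹ = (V·A⁻¹)⁻¹ = kg⁻¹·m⁻²·s³·A²
All reduce to kg⁻¹·m⁻²·s³·A² except (b), which is kg⁻¹·m⁻²·s⁴·A².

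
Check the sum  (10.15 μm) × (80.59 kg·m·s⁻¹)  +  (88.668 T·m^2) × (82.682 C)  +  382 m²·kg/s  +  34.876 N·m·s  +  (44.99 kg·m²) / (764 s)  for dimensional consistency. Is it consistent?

In SI base units:
  (10.15 μm) × (80.59 kg·m·s⁻¹):  [m] · [kg·m·s⁻¹] = kg·m²·s⁻¹
  (88.668 T·m^2) × (82.682 C):  [kg·m²·s⁻²·A⁻¹] · [s·A] = kg·m²·s⁻¹
  382 m²·kg/s:  kg·m²·s⁻¹
  34.876 N·m·s:  N·m·s = kg·m·s⁻²·m·s = kg·m²·s⁻¹
  (44.99 kg·m²) / (764 s):  [kg·m²] / [s] = kg·m²·s⁻¹
Every term reduces to kg·m²·s⁻¹.

Yes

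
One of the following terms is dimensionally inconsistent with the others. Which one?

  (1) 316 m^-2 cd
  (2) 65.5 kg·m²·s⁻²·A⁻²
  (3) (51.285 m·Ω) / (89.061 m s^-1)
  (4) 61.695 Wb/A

(1)

Reduce each to base SI dimensions:
  (1) m⁻²·cd
  (2) kg·m²·s⁻²·A⁻²
  (3) [kg·m³·s⁻³·A⁻²] / [m·s⁻¹] = kg·m²·s⁻²·A⁻²
  (4) Wb·A⁻¹ = V·s·A⁻¹ = kg·m²·s⁻²·A⁻²
All reduce to kg·m²·s⁻²·A⁻² except (1), which is m⁻²·cd.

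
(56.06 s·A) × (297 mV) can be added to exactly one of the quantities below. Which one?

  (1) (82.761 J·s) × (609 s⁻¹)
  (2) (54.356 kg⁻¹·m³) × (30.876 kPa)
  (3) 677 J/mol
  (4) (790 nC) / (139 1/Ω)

Reference: [s·A] · [kg·m²·s⁻³·A⁻¹] = kg·m²·s⁻².
Each option:
  (1) [kg·m²·s⁻¹] · [s⁻¹] = kg·m²·s⁻²  ← same
  (2) [kg⁻¹·m³] · [kg·m⁻¹·s⁻²] = m²·s⁻²
  (3) J·mol⁻¹ = N·m·mol⁻¹ = kg·m²·s⁻²·mol⁻¹
  (4) [s·A] / [kg⁻¹·m⁻²·s³·A²] = kg·m²·s⁻²·A⁻¹
Only (1) matches kg·m²·s⁻².

(1)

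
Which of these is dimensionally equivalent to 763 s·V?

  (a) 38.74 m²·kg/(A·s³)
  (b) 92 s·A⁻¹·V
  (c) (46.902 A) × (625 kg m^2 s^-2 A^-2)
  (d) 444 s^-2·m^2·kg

(c)

Reference: V·s = J·C⁻¹·s = kg·m²·s⁻²·A⁻¹.
Each option:
  (a) kg·m²·s⁻³·A⁻¹
  (b) V·s·A⁻¹ = J·C⁻¹·s·A⁻¹ = kg·m²·s⁻²·A⁻²
  (c) [A] · [kg·m²·s⁻²·A⁻²] = kg·m²·s⁻²·A⁻¹  ← same
  (d) kg·m²·s⁻²
Only (c) matches kg·m²·s⁻²·A⁻¹.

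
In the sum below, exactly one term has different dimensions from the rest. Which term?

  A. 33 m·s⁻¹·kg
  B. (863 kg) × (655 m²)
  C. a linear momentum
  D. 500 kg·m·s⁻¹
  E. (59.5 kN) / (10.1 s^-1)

Reduce each to base SI dimensions:
  A. kg·m·s⁻¹
  B. [kg] · [m²] = kg·m²
  C. [linear momentum] = kg·m·s⁻¹
  D. kg·m·s⁻¹
  E. [kg·m·s⁻²] / [s⁻¹] = kg·m·s⁻¹
All reduce to kg·m·s⁻¹ except B., which is kg·m².

B.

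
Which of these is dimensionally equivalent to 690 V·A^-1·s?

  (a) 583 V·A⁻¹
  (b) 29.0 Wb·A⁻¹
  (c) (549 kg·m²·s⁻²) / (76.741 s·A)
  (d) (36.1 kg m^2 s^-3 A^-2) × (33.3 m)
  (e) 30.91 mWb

(b)

Reference: V·s·A⁻¹ = J·C⁻¹·s·A⁻¹ = kg·m²·s⁻²·A⁻².
Each option:
  (a) V·A⁻¹ = J·C⁻¹·A⁻¹ = kg·m²·s⁻³·A⁻²
  (b) Wb·A⁻¹ = V·s·A⁻¹ = kg·m²·s⁻²·A⁻²  ← same
  (c) [kg·m²·s⁻²] / [s·A] = kg·m²·s⁻³·A⁻¹
  (d) [kg·m²·s⁻³·A⁻²] · [m] = kg·m³·s⁻³·A⁻²
  (e) Wb = V·s = kg·m²·s⁻²·A⁻¹
Only (b) matches kg·m²·s⁻²·A⁻².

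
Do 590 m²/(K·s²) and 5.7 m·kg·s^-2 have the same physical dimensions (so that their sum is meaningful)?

No

Reduce each to base SI dimensions:
  590 m²/(K·s²):  m²·s⁻²·K⁻¹
  5.7 m·kg·s^-2:  kg·m·s⁻²
m²·s⁻²·K⁻¹ ≠ kg·m·s⁻², so they cannot be added.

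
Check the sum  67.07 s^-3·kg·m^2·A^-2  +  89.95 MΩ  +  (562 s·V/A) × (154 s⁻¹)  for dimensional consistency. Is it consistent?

Expand each in SI base units:
  67.07 s^-3·kg·m^2·A^-2:  kg·m²·s⁻³·A⁻²
  89.95 MΩ:  Ω = V·A⁻¹ = kg·m²·s⁻³·A⁻²
  (562 s·V/A) × (154 s⁻¹):  [kg·m²·s⁻²·A⁻²] · [s⁻¹] = kg·m²·s⁻³·A⁻²
Every term reduces to kg·m²·s⁻³·A⁻².

Yes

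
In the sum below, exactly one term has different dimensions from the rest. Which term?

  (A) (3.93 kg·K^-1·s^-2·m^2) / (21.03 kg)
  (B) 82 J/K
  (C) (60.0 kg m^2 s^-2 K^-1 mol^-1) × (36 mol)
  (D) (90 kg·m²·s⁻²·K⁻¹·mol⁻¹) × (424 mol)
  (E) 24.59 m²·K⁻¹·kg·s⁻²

Work out the base dimensions of each:
  (A) [kg·m²·s⁻²·K⁻¹] / [kg] = m²·s⁻²·K⁻¹
  (B) J·K⁻¹ = N·m·K⁻¹ = kg·m²·s⁻²·K⁻¹
  (C) [kg·m²·s⁻²·K⁻¹·mol⁻¹] · [mol] = kg·m²·s⁻²·K⁻¹
  (D) [kg·m²·s⁻²·K⁻¹·mol⁻¹] · [mol] = kg·m²·s⁻²·K⁻¹
  (E) kg·m²·s⁻²·K⁻¹
All reduce to kg·m²·s⁻²·K⁻¹ except (A), which is m²·s⁻²·K⁻¹.

(A)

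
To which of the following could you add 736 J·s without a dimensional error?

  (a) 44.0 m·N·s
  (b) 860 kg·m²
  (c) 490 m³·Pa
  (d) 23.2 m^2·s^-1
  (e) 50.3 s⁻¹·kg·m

Reference: J·s = N·m·s = kg·m²·s⁻¹.
Each option:
  (a) N·m·s = kg·m·s⁻²·m·s = kg·m²·s⁻¹  ← same
  (b) kg·m²
  (c) Pa·m³ = N·m⁻²·m³ = kg·m²·s⁻²
  (d) m²·s⁻¹
  (e) kg·m·s⁻¹
Only (a) matches kg·m²·s⁻¹.

(a)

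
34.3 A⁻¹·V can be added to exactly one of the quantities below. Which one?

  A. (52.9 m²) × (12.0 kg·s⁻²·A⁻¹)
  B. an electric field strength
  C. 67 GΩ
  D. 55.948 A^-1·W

Reference: V·A⁻¹ = J·C⁻¹·A⁻¹ = kg·m²·s⁻³·A⁻².
Each option:
  A. [m²] · [kg·s⁻²·A⁻¹] = kg·m²·s⁻²·A⁻¹
  B. [electric field strength] = kg·m·s⁻³·A⁻¹
  C. Ω = V·A⁻¹ = kg·m²·s⁻³·A⁻²  ← same
  D. W·A⁻¹ = J·s⁻¹·A⁻¹ = kg·m²·s⁻³·A⁻¹
Only C. matches kg·m²·s⁻³·A⁻².

C.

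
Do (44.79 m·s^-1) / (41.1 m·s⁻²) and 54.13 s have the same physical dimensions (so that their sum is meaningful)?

Yes

Expand each in SI base units:
  (44.79 m·s^-1) / (41.1 m·s⁻²):  [m·s⁻¹] / [m·s⁻²] = s
  54.13 s:  s
Both are s, so they have the same dimensions and can be added.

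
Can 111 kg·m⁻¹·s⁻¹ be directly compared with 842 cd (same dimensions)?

Expand each in SI base units:
  111 kg·m⁻¹·s⁻¹:  kg·m⁻¹·s⁻¹
  842 cd:  cd
kg·m⁻¹·s⁻¹ ≠ cd, so they cannot be added.

No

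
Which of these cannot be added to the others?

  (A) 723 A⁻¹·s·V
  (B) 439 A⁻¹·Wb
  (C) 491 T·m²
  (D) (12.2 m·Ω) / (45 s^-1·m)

(C)

Reduce each to base SI dimensions:
  (A) V·s·A⁻¹ = J·C⁻¹·s·A⁻¹ = kg·m²·s⁻²·A⁻²
  (B) Wb·A⁻¹ = V·s·A⁻¹ = kg·m²·s⁻²·A⁻²
  (C) T·m² = Wb·m⁻²·m² = kg·m²·s⁻²·A⁻¹
  (D) [kg·m³·s⁻³·A⁻²] / [m·s⁻¹] = kg·m²·s⁻²·A⁻²
All reduce to kg·m²·s⁻²·A⁻² except (C), which is kg·m²·s⁻²·A⁻¹.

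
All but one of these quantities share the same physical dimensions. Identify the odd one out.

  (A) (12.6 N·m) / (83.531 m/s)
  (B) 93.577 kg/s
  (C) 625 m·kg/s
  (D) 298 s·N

Dimensions:
  (A) [kg·m²·s⁻²] / [m·s⁻¹] = kg·m·s⁻¹
  (B) kg·s⁻¹
  (C) kg·m·s⁻¹
  (D) N·s = kg·m·s⁻²·s = kg·m·s⁻¹
All reduce to kg·m·s⁻¹ except (B), which is kg·s⁻¹.

(B)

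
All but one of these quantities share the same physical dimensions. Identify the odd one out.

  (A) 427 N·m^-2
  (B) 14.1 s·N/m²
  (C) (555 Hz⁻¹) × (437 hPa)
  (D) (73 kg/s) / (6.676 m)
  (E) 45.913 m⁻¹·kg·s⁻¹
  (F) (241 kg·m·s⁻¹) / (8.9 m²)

(A)

Expand each in SI base units:
  (A) N·m⁻² = kg·m·s⁻²·m⁻² = kg·m⁻¹·s⁻²
  (B) N·s·m⁻² = kg·m·s⁻²·s·m⁻² = kg·m⁻¹·s⁻¹
  (C) [s] · [kg·m⁻¹·s⁻²] = kg·m⁻¹·s⁻¹
  (D) [kg·s⁻¹] / [m] = kg·m⁻¹·s⁻¹
  (E) kg·m⁻¹·s⁻¹
  (F) [kg·m·s⁻¹] / [m²] = kg·m⁻¹·s⁻¹
All reduce to kg·m⁻¹·s⁻¹ except (A), which is kg·m⁻¹·s⁻².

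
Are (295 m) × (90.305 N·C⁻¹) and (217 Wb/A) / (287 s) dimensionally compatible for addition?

Work out the base dimensions of each:
  (295 m) × (90.305 N·C⁻¹):  [m] · [kg·m·s⁻³·A⁻¹] = kg·m²·s⁻³·A⁻¹
  (217 Wb/A) / (287 s):  [kg·m²·s⁻²·A⁻²] / [s] = kg·m²·s⁻³·A⁻²
kg·m²·s⁻³·A⁻¹ ≠ kg·m²·s⁻³·A⁻², so they cannot be added.

No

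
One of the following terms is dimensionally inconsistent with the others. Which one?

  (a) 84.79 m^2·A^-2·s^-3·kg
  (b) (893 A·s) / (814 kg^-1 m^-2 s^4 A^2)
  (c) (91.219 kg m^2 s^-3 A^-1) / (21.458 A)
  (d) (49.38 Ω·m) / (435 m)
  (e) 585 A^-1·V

(b)

In SI base units:
  (a) kg·m²·s⁻³·A⁻²
  (b) [s·A] / [kg⁻¹·m⁻²·s⁴·A²] = kg·m²·s⁻³·A⁻¹
  (c) [kg·m²·s⁻³·A⁻¹] / [A] = kg·m²·s⁻³·A⁻²
  (d) [kg·m³·s⁻³·A⁻²] / [m] = kg·m²·s⁻³·A⁻²
  (e) V·A⁻¹ = J·C⁻¹·A⁻¹ = kg·m²·s⁻³·A⁻²
All reduce to kg·m²·s⁻³·A⁻² except (b), which is kg·m²·s⁻³·A⁻¹.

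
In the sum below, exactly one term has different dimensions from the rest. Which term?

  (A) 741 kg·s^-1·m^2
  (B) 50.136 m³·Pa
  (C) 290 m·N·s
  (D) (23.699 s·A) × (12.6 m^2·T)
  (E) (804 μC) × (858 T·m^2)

(B)

Dimensions:
  (A) kg·m²·s⁻¹
  (B) Pa·m³ = N·m⁻²·m³ = kg·m²·s⁻²
  (C) N·m·s = kg·m·s⁻²·m·s = kg·m²·s⁻¹
  (D) [s·A] · [kg·m²·s⁻²·A⁻¹] = kg·m²·s⁻¹
  (E) [s·A] · [kg·m²·s⁻²·A⁻¹] = kg·m²·s⁻¹
All reduce to kg·m²·s⁻¹ except (B), which is kg·m²·s⁻².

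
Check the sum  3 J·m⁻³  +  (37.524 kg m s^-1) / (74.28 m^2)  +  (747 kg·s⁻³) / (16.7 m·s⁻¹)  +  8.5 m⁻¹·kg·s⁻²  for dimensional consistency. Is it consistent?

Expand each in SI base units:
  3 J·m⁻³:  J·m⁻³ = N·m·m⁻³ = kg·m⁻¹·s⁻²
  (37.524 kg m s^-1) / (74.28 m^2):  [kg·m·s⁻¹] / [m²] = kg·m⁻¹·s⁻¹
  (747 kg·s⁻³) / (16.7 m·s⁻¹):  [kg·s⁻³] / [m·s⁻¹] = kg·m⁻¹·s⁻²
  8.5 m⁻¹·kg·s⁻²:  kg·m⁻¹·s⁻²
The terms do not share a single dimension (kg·m⁻¹·s⁻² vs kg·m⁻¹·s⁻¹).

No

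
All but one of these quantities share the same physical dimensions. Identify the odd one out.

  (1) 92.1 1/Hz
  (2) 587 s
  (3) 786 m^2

Reduce each to base SI dimensions:
  (1) Hz⁻¹ = (s⁻¹)⁻¹ = s
  (2) s
  (3) m²
All reduce to s except (3), which is m².

(3)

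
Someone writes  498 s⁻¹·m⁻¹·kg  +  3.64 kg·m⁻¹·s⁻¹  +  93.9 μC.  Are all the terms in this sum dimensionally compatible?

Expand each in SI base units:
  498 s⁻¹·m⁻¹·kg:  kg·m⁻¹·s⁻¹
  3.64 kg·m⁻¹·s⁻¹:  kg·m⁻¹·s⁻¹
  93.9 μC:  C = s·A
The terms do not share a single dimension (kg·m⁻¹·s⁻¹ vs s·A).

No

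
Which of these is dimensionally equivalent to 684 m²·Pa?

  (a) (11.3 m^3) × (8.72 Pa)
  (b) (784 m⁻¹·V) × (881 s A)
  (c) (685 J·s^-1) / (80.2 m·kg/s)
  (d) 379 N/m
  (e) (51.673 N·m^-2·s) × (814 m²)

(b)

Reference: Pa·m² = N·m⁻²·m² = kg·m·s⁻².
Each option:
  (a) [m³] · [kg·m⁻¹·s⁻²] = kg·m²·s⁻²
  (b) [kg·m·s⁻³·A⁻¹] · [s·A] = kg·m·s⁻²  ← same
  (c) [kg·m²·s⁻³] / [kg·m·s⁻¹] = m·s⁻²
  (d) N·m⁻¹ = kg·m·s⁻²·m⁻¹ = kg·s⁻²
  (e) [kg·m⁻¹·s⁻¹] · [m²] = kg·m·s⁻¹
Only (b) matches kg·m·s⁻².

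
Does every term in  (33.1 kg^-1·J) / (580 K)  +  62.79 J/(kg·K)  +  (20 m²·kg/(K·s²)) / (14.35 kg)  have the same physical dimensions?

Dimensions:
  (33.1 kg^-1·J) / (580 K):  [m²·s⁻²] / [K] = m²·s⁻²·K⁻¹
  62.79 J/(kg·K):  J·kg⁻¹·K⁻¹ = N·m·kg⁻¹·K⁻¹ = m²·s⁻²·K⁻¹
  (20 m²·kg/(K·s²)) / (14.35 kg):  [kg·m²·s⁻²·K⁻¹] / [kg] = m²·s⁻²·K⁻¹
Every term reduces to m²·s⁻²·K⁻¹.

Yes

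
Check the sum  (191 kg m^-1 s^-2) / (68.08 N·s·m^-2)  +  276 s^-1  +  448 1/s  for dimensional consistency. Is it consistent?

Dimensions:
  (191 kg m^-1 s^-2) / (68.08 N·s·m^-2):  [kg·m⁻¹·s⁻²] / [kg·m⁻¹·s⁻¹] = s⁻¹
  276 s^-1:  s⁻¹
  448 1/s:  s⁻¹
Every term reduces to s⁻¹.

Yes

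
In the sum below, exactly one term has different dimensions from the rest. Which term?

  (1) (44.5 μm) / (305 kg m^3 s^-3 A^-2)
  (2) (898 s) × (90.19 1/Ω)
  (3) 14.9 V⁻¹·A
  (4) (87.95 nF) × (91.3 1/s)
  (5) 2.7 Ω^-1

Reduce each to base SI dimensions:
  (1) [m] / [kg·m³·s⁻³·A⁻²] = kg⁻¹·m⁻²·s³·A²
  (2) [s] · [kg⁻¹·m⁻²·s³·A²] = kg⁻¹·m⁻²·s⁴·A²
  (3) A·V⁻¹ = A·(J·C⁻¹)⁻¹ = kg⁻¹·m⁻²·s³·A²
  (4) [kg⁻¹·m⁻²·s⁴·A²] · [s⁻¹] = kg⁻¹·m⁻²·s³·A²
  (5) Ω⁻¹ = (V·A⁻¹)⁻¹ = kg⁻¹·m⁻²·s³·A²
All reduce to kg⁻¹·m⁻²·s³·A² except (2), which is kg⁻¹·m⁻²·s⁴·A².

(2)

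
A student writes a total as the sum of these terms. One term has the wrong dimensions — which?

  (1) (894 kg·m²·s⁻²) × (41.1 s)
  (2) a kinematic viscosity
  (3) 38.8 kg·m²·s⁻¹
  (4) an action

(2)

Dimensions:
  (1) [kg·m²·s⁻²] · [s] = kg·m²·s⁻¹
  (2) [kinematic viscosity] = m²·s⁻¹
  (3) kg·m²·s⁻¹
  (4) [action] = kg·m²·s⁻¹
All reduce to kg·m²·s⁻¹ except (2), which is m²·s⁻¹.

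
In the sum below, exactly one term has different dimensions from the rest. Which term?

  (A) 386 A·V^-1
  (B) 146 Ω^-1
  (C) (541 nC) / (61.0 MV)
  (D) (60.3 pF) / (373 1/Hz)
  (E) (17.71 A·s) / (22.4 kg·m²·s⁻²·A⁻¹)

(C)

Reduce each to base SI dimensions:
  (A) A·V⁻¹ = A·(J·C⁻¹)⁻¹ = kg⁻¹·m⁻²·s³·A²
  (B) Ω⁻¹ = (V·A⁻¹)⁻¹ = kg⁻¹·m⁻²·s³·A²
  (C) [s·A] / [kg·m²·s⁻³·A⁻¹] = kg⁻¹·m⁻²·s⁴·A²
  (D) [kg⁻¹·m⁻²·s⁴·A²] / [s] = kg⁻¹·m⁻²·s³·A²
  (E) [s·A] / [kg·m²·s⁻²·A⁻¹] = kg⁻¹·m⁻²·s³·A²
All reduce to kg⁻¹·m⁻²·s³·A² except (C), which is kg⁻¹·m⁻²·s⁴·A².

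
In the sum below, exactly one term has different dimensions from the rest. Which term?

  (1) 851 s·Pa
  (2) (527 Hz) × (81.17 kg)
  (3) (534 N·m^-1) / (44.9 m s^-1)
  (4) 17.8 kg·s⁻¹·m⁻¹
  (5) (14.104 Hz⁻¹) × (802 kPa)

(2)

Reduce each to base SI dimensions:
  (1) Pa·s = N·m⁻²·s = kg·m⁻¹·s⁻¹
  (2) [s⁻¹] · [kg] = kg·s⁻¹
  (3) [kg·s⁻²] / [m·s⁻¹] = kg·m⁻¹·s⁻¹
  (4) kg·m⁻¹·s⁻¹
  (5) [s] · [kg·m⁻¹·s⁻²] = kg·m⁻¹·s⁻¹
All reduce to kg·m⁻¹·s⁻¹ except (2), which is kg·s⁻¹.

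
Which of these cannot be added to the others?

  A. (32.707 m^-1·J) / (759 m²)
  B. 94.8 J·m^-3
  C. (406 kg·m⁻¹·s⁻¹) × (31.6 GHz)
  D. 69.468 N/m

D.

Expand each in SI base units:
  A. [kg·m·s⁻²] / [m²] = kg·m⁻¹·s⁻²
  B. J·m⁻³ = N·m·m⁻³ = kg·m⁻¹·s⁻²
  C. [kg·m⁻¹·s⁻¹] · [s⁻¹] = kg·m⁻¹·s⁻²
  D. N·m⁻¹ = kg·m·s⁻²·m⁻¹ = kg·s⁻²
All reduce to kg·m⁻¹·s⁻² except D., which is kg·s⁻².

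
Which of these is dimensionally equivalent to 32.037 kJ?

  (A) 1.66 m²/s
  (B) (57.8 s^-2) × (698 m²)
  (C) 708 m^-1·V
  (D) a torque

(D)

Reference: J = N·m = kg·m²·s⁻².
Each option:
  (A) m²·s⁻¹
  (B) [s⁻²] · [m²] = m²·s⁻²
  (C) V·m⁻¹ = J·C⁻¹·m⁻¹ = kg·m·s⁻³·A⁻¹
  (D) [torque] = kg·m²·s⁻²  ← same
Only (D) matches kg·m²·s⁻².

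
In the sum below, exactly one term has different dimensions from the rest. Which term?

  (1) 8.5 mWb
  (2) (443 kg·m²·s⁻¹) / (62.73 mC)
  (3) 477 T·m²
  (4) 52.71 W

(4)

Work out the base dimensions of each:
  (1) Wb = V·s = kg·m²·s⁻²·A⁻¹
  (2) [kg·m²·s⁻¹] / [s·A] = kg·m²·s⁻²·A⁻¹
  (3) T·m² = Wb·m⁻²·m² = kg·m²·s⁻²·A⁻¹
  (4) W = J·s⁻¹ = kg·m²·s⁻³
All reduce to kg·m²·s⁻²·A⁻¹ except (4), which is kg·m²·s⁻³.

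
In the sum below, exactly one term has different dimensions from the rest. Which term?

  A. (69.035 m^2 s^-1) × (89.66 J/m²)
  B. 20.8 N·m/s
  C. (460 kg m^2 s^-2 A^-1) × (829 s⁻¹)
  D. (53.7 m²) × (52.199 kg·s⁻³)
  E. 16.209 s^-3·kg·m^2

Dimensions:
  A. [m²·s⁻¹] · [kg·s⁻²] = kg·m²·s⁻³
  B. N·m·s⁻¹ = kg·m·s⁻²·m·s⁻¹ = kg·m²·s⁻³
  C. [kg·m²·s⁻²·A⁻¹] · [s⁻¹] = kg·m²·s⁻³·A⁻¹
  D. [m²] · [kg·s⁻³] = kg·m²·s⁻³
  E. kg·m²·s⁻³
All reduce to kg·m²·s⁻³ except C., which is kg·m²·s⁻³·A⁻¹.

C.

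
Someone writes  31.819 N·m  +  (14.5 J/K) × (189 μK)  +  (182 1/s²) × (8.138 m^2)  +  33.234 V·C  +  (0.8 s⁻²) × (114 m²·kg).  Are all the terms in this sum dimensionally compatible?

Dimensions:
  31.819 N·m:  N·m = kg·m·s⁻²·m = kg·m²·s⁻²
  (14.5 J/K) × (189 μK):  [kg·m²·s⁻²·K⁻¹] · [K] = kg·m²·s⁻²
  (182 1/s²) × (8.138 m^2):  [s⁻²] · [m²] = m²·s⁻²
  33.234 V·C:  C·V = s·A·J·C⁻¹ = kg·m²·s⁻²
  (0.8 s⁻²) × (114 m²·kg):  [s⁻²] · [kg·m²] = kg·m²·s⁻²
The terms do not share a single dimension (kg·m²·s⁻² vs m²·s⁻²).

No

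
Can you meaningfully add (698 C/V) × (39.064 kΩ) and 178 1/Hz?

Reduce each to base SI dimensions:
  (698 C/V) × (39.064 kΩ):  [kg⁻¹·m⁻²·s⁴·A²] · [kg·m²·s⁻³·A⁻²] = s
  178 1/Hz:  Hz⁻¹ = (s⁻¹)⁻¹ = s
Both are s, so they have the same dimensions and can be added.

Yes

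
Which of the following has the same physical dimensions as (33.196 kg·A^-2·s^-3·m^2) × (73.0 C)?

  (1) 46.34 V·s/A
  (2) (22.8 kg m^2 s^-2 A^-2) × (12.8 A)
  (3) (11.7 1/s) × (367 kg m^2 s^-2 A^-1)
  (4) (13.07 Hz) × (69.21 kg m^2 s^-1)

(2)

Reference: [kg·m²·s⁻³·A⁻²] · [s·A] = kg·m²·s⁻²·A⁻¹.
Each option:
  (1) V·s·A⁻¹ = J·C⁻¹·s·A⁻¹ = kg·m²·s⁻²·A⁻²
  (2) [kg·m²·s⁻²·A⁻²] · [A] = kg·m²·s⁻²·A⁻¹  ← same
  (3) [s⁻¹] · [kg·m²·s⁻²·A⁻¹] = kg·m²·s⁻³·A⁻¹
  (4) [s⁻¹] · [kg·m²·s⁻¹] = kg·m²·s⁻²
Only (2) matches kg·m²·s⁻²·A⁻¹.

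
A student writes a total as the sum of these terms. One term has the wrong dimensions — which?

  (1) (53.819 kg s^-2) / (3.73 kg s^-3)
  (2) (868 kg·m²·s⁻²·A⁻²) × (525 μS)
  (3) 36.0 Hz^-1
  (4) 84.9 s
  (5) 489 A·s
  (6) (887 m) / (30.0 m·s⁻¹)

(5)

Reduce each to base SI dimensions:
  (1) [kg·s⁻²] / [kg·s⁻³] = s
  (2) [kg·m²·s⁻²·A⁻²] · [kg⁻¹·m⁻²·s³·A²] = s
  (3) Hz⁻¹ = (s⁻¹)⁻¹ = s
  (4) s
  (5) A·s = s·A
  (6) [m] / [m·s⁻¹] = s
All reduce to s except (5), which is s·A.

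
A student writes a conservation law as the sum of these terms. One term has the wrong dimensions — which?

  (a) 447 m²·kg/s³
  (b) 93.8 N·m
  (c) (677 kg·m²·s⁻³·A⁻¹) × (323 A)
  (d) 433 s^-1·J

Reduce each to base SI dimensions:
  (a) kg·m²·s⁻³
  (b) N·m = kg·m·s⁻²·m = kg·m²·s⁻²
  (c) [kg·m²·s⁻³·A⁻¹] · [A] = kg·m²·s⁻³
  (d) J·s⁻¹ = N·m·s⁻¹ = kg·m²·s⁻³
All reduce to kg·m²·s⁻³ except (b), which is kg·m²·s⁻².

(b)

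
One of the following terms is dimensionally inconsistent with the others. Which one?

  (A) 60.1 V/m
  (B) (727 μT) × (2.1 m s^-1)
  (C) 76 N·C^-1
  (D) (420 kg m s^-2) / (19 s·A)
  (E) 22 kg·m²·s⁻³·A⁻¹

(E)

Dimensions:
  (A) V·m⁻¹ = J·C⁻¹·m⁻¹ = kg·m·s⁻³·A⁻¹
  (B) [kg·s⁻²·A⁻¹] · [m·s⁻¹] = kg·m·s⁻³·A⁻¹
  (C) N·C⁻¹ = kg·m·s⁻²·(s·A)⁻¹ = kg·m·s⁻³·A⁻¹
  (D) [kg·m·s⁻²] / [s·A] = kg·m·s⁻³·A⁻¹
  (E) kg·m²·s⁻³·A⁻¹
All reduce to kg·m·s⁻³·A⁻¹ except (E), which is kg·m²·s⁻³·A⁻¹.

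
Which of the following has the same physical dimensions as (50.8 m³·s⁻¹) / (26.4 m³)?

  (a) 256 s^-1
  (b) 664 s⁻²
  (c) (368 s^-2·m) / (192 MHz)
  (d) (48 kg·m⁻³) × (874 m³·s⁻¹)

(a)

Reference: [m³·s⁻¹] / [m³] = s⁻¹.
Each option:
  (a) s⁻¹  ← same
  (b) s⁻²
  (c) [m·s⁻²] / [s⁻¹] = m·s⁻¹
  (d) [kg·m⁻³] · [m³·s⁻¹] = kg·s⁻¹
Only (a) matches s⁻¹.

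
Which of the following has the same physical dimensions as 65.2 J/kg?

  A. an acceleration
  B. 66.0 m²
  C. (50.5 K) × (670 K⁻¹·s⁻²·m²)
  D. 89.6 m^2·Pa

C.

Reference: J·kg⁻¹ = N·m·kg⁻¹ = m²·s⁻².
Each option:
  A. [acceleration] = m·s⁻²
  B. m²
  C. [K] · [m²·s⁻²·K⁻¹] = m²·s⁻²  ← same
  D. Pa·m² = N·m⁻²·m² = kg·m·s⁻²
Only C. matches m²·s⁻².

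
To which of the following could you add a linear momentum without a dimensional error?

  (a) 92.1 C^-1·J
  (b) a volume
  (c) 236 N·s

(c)

Reference: [linear momentum] = kg·m·s⁻¹.
Each option:
  (a) J·C⁻¹ = N·m·(s·A)⁻¹ = kg·m²·s⁻³·A⁻¹
  (b) [volume] = m³
  (c) N·s = kg·m·s⁻²·s = kg·m·s⁻¹  ← same
Only (c) matches kg·m·s⁻¹.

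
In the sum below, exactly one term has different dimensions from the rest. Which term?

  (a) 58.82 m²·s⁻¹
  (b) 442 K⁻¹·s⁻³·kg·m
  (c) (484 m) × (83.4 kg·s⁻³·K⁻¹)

In SI base units:
  (a) m²·s⁻¹
  (b) kg·m·s⁻³·K⁻¹
  (c) [m] · [kg·s⁻³·K⁻¹] = kg·m·s⁻³·K⁻¹
All reduce to kg·m·s⁻³·K⁻¹ except (a), which is m²·s⁻¹.

(a)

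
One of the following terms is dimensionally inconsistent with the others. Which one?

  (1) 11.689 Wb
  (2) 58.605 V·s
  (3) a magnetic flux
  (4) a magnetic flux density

(4)

In SI base units:
  (1) Wb = V·s = kg·m²·s⁻²·A⁻¹
  (2) V·s = J·C⁻¹·s = kg·m²·s⁻²·A⁻¹
  (3) [magnetic flux] = kg·m²·s⁻²·A⁻¹
  (4) [magnetic flux density] = kg·s⁻²·A⁻¹
All reduce to kg·m²·s⁻²·A⁻¹ except (4), which is kg·s⁻²·A⁻¹.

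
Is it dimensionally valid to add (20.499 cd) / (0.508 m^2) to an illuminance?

Yes

Work out the base dimensions of each:
  (20.499 cd) / (0.508 m^2):  [cd] / [m²] = m⁻²·cd
  an illuminance:  [illuminance] = m⁻²·cd
Both are m⁻²·cd, so they have the same dimensions and can be added.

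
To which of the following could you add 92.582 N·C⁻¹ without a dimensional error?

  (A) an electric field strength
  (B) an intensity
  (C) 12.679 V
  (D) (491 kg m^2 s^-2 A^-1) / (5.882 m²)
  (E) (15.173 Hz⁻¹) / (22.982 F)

(A)

Reference: N·C⁻¹ = kg·m·s⁻²·(s·A)⁻¹ = kg·m·s⁻³·A⁻¹.
Each option:
  (A) [electric field strength] = kg·m·s⁻³·A⁻¹  ← same
  (B) [intensity] = kg·s⁻³
  (C) V = J·C⁻¹ = kg·m²·s⁻³·A⁻¹
  (D) [kg·m²·s⁻²·A⁻¹] / [m²] = kg·s⁻²·A⁻¹
  (E) [s] / [kg⁻¹·m⁻²·s⁴·A²] = kg·m²·s⁻³·A⁻²
Only (A) matches kg·m·s⁻³·A⁻¹.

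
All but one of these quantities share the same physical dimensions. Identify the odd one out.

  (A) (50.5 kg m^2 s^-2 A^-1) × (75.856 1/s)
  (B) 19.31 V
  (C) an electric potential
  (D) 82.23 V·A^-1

(D)

In SI base units:
  (A) [kg·m²·s⁻²·A⁻¹] · [s⁻¹] = kg·m²·s⁻³·A⁻¹
  (B) V = J·C⁻¹ = kg·m²·s⁻³·A⁻¹
  (C) [electric potential] = kg·m²·s⁻³·A⁻¹
  (D) V·A⁻¹ = J·C⁻¹·A⁻¹ = kg·m²·s⁻³·A⁻²
All reduce to kg·m²·s⁻³·A⁻¹ except (D), which is kg·m²·s⁻³·A⁻².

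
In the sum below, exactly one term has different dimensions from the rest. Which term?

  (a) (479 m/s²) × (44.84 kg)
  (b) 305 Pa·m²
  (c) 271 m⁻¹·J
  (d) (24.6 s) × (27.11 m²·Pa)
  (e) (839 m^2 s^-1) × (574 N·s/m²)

Expand each in SI base units:
  (a) [m·s⁻²] · [kg] = kg·m·s⁻²
  (b) Pa·m² = N·m⁻²·m² = kg·m·s⁻²
  (c) J·m⁻¹ = N·m·m⁻¹ = kg·m·s⁻²
  (d) [s] · [kg·m·s⁻²] = kg·m·s⁻¹
  (e) [m²·s⁻¹] · [kg·m⁻¹·s⁻¹] = kg·m·s⁻²
All reduce to kg·m·s⁻² except (d), which is kg·m·s⁻¹.

(d)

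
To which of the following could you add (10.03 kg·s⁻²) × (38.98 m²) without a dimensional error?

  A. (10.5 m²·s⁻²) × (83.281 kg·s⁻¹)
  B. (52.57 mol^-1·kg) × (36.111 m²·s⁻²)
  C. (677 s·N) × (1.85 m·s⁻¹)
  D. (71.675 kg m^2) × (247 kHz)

Reference: [kg·s⁻²] · [m²] = kg·m²·s⁻².
Each option:
  A. [m²·s⁻²] · [kg·s⁻¹] = kg·m²·s⁻³
  B. [kg·mol⁻¹] · [m²·s⁻²] = kg·m²·s⁻²·mol⁻¹
  C. [kg·m·s⁻¹] · [m·s⁻¹] = kg·m²·s⁻²  ← same
  D. [kg·m²] · [s⁻¹] = kg·m²·s⁻¹
Only C. matches kg·m²·s⁻².

C.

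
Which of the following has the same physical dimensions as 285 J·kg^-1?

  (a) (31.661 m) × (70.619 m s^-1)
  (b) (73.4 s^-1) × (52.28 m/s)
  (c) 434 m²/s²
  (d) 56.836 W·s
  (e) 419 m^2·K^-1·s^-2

(c)

Reference: J·kg⁻¹ = N·m·kg⁻¹ = m²·s⁻².
Each option:
  (a) [m] · [m·s⁻¹] = m²·s⁻¹
  (b) [s⁻¹] · [m·s⁻¹] = m·s⁻²
  (c) m²·s⁻²  ← same
  (d) W·s = J·s⁻¹·s = kg·m²·s⁻²
  (e) m²·s⁻²·K⁻¹
Only (c) matches m²·s⁻².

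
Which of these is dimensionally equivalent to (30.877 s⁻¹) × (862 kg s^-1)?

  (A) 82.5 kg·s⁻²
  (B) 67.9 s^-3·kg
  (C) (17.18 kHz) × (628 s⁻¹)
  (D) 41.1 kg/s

(A)

Reference: [s⁻¹] · [kg·s⁻¹] = kg·s⁻².
Each option:
  (A) kg·s⁻²  ← same
  (B) kg·s⁻³
  (C) [s⁻¹] · [s⁻¹] = s⁻²
  (D) kg·s⁻¹
Only (A) matches kg·s⁻².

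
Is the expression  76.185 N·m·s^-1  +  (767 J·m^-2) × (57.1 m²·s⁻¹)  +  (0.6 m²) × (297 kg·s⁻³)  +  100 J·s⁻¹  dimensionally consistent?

Yes

Reduce each to base SI dimensions:
  76.185 N·m·s^-1:  N·m·s⁻¹ = kg·m·s⁻²·m·s⁻¹ = kg·m²·s⁻³
  (767 J·m^-2) × (57.1 m²·s⁻¹):  [kg·s⁻²] · [m²·s⁻¹] = kg·m²·s⁻³
  (0.6 m²) × (297 kg·s⁻³):  [m²] · [kg·s⁻³] = kg·m²·s⁻³
  100 J·s⁻¹:  J·s⁻¹ = N·m·s⁻¹ = kg·m²·s⁻³
Every term reduces to kg·m²·s⁻³.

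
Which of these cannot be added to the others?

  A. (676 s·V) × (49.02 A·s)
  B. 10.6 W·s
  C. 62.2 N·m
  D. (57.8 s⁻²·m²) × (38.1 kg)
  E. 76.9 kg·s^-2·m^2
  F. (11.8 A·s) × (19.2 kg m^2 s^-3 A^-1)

In SI base units:
  A. [kg·m²·s⁻²·A⁻¹] · [s·A] = kg·m²·s⁻¹
  B. W·s = J·s⁻¹·s = kg·m²·s⁻²
  C. N·m = kg·m·s⁻²·m = kg·m²·s⁻²
  D. [m²·s⁻²] · [kg] = kg·m²·s⁻²
  E. kg·m²·s⁻²
  F. [s·A] · [kg·m²·s⁻³·A⁻¹] = kg·m²·s⁻²
All reduce to kg·m²·s⁻² except A., which is kg·m²·s⁻¹.

A.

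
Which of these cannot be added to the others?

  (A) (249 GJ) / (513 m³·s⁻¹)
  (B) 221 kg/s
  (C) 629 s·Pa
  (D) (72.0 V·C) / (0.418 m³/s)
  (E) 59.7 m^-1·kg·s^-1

(B)

Expand each in SI base units:
  (A) [kg·m²·s⁻²] / [m³·s⁻¹] = kg·m⁻¹·s⁻¹
  (B) kg·s⁻¹
  (C) Pa·s = N·m⁻²·s = kg·m⁻¹·s⁻¹
  (D) [kg·m²·s⁻²] / [m³·s⁻¹] = kg·m⁻¹·s⁻¹
  (E) kg·m⁻¹·s⁻¹
All reduce to kg·m⁻¹·s⁻¹ except (B), which is kg·s⁻¹.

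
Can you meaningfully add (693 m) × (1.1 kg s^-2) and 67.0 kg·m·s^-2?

Yes

Reduce each to base SI dimensions:
  (693 m) × (1.1 kg s^-2):  [m] · [kg·s⁻²] = kg·m·s⁻²
  67.0 kg·m·s^-2:  kg·m·s⁻²
Both are kg·m·s⁻², so they have the same dimensions and can be added.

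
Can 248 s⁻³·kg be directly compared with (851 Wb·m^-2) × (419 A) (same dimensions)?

No

Dimensions:
  248 s⁻³·kg:  kg·s⁻³
  (851 Wb·m^-2) × (419 A):  [kg·s⁻²·A⁻¹] · [A] = kg·s⁻²
kg·s⁻³ ≠ kg·s⁻², so they cannot be added.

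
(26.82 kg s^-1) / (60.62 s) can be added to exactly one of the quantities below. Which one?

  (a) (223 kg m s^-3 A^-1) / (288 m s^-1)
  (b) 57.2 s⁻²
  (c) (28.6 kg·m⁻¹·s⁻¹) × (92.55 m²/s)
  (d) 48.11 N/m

Reference: [kg·s⁻¹] / [s] = kg·s⁻².
Each option:
  (a) [kg·m·s⁻³·A⁻¹] / [m·s⁻¹] = kg·s⁻²·A⁻¹
  (b) s⁻²
  (c) [kg·m⁻¹·s⁻¹] · [m²·s⁻¹] = kg·m·s⁻²
  (d) N·m⁻¹ = kg·m·s⁻²·m⁻¹ = kg·s⁻²  ← same
Only (d) matches kg·s⁻².

(d)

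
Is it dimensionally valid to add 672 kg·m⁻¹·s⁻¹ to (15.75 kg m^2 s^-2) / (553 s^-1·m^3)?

Reduce each to base SI dimensions:
  672 kg·m⁻¹·s⁻¹:  kg·m⁻¹·s⁻¹
  (15.75 kg m^2 s^-2) / (553 s^-1·m^3):  [kg·m²·s⁻²] / [m³·s⁻¹] = kg·m⁻¹·s⁻¹
Both are kg·m⁻¹·s⁻¹, so they have the same dimensions and can be added.

Yes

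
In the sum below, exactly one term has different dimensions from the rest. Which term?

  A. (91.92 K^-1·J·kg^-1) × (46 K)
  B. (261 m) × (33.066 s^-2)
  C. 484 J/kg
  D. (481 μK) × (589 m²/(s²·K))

Dimensions:
  A. [m²·s⁻²·K⁻¹] · [K] = m²·s⁻²
  B. [m] · [s⁻²] = m·s⁻²
  C. J·kg⁻¹ = N·m·kg⁻¹ = m²·s⁻²
  D. [K] · [m²·s⁻²·K⁻¹] = m²·s⁻²
All reduce to m²·s⁻² except B., which is m·s⁻².

B.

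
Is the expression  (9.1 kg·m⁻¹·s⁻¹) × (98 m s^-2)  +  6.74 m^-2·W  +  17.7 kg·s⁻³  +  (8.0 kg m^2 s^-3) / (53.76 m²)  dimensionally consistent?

Yes

Expand each in SI base units:
  (9.1 kg·m⁻¹·s⁻¹) × (98 m s^-2):  [kg·m⁻¹·s⁻¹] · [m·s⁻²] = kg·s⁻³
  6.74 m^-2·W:  W·m⁻² = J·s⁻¹·m⁻² = kg·s⁻³
  17.7 kg·s⁻³:  kg·s⁻³
  (8.0 kg m^2 s^-3) / (53.76 m²):  [kg·m²·s⁻³] / [m²] = kg·s⁻³
Every term reduces to kg·s⁻³.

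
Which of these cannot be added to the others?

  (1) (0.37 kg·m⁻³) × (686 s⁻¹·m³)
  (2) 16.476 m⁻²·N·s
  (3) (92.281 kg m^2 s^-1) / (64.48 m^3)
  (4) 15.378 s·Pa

(1)

Dimensions:
  (1) [kg·m⁻³] · [m³·s⁻¹] = kg·s⁻¹
  (2) N·s·m⁻² = kg·m·s⁻²·s·m⁻² = kg·m⁻¹·s⁻¹
  (3) [kg·m²·s⁻¹] / [m³] = kg·m⁻¹·s⁻¹
  (4) Pa·s = N·m⁻²·s = kg·m⁻¹·s⁻¹
All reduce to kg·m⁻¹·s⁻¹ except (1), which is kg·s⁻¹.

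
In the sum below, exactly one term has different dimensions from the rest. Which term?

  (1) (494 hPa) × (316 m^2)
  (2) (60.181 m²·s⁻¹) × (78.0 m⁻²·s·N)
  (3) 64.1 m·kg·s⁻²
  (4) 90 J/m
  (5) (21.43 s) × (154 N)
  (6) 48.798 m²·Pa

Work out the base dimensions of each:
  (1) [kg·m⁻¹·s⁻²] · [m²] = kg·m·s⁻²
  (2) [m²·s⁻¹] · [kg·m⁻¹·s⁻¹] = kg·m·s⁻²
  (3) kg·m·s⁻²
  (4) J·m⁻¹ = N·m·m⁻¹ = kg·m·s⁻²
  (5) [s] · [kg·m·s⁻²] = kg·m·s⁻¹
  (6) Pa·m² = N·m⁻²·m² = kg·m·s⁻²
All reduce to kg·m·s⁻² except (5), which is kg·m·s⁻¹.

(5)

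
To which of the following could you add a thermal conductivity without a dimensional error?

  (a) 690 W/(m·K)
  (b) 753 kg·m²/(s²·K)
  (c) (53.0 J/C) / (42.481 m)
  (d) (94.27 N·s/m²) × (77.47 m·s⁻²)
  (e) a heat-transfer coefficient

Reference: [thermal conductivity] = kg·m·s⁻³·K⁻¹.
Each option:
  (a) W·m⁻¹·K⁻¹ = J·s⁻¹·m⁻¹·K⁻¹ = kg·m·s⁻³·K⁻¹  ← same
  (b) kg·m²·s⁻²·K⁻¹
  (c) [kg·m²·s⁻³·A⁻¹] / [m] = kg·m·s⁻³·A⁻¹
  (d) [kg·m⁻¹·s⁻¹] · [m·s⁻²] = kg·s⁻³
  (e) [heat-transfer coefficient] = kg·s⁻³·K⁻¹
Only (a) matches kg·m·s⁻³·K⁻¹.

(a)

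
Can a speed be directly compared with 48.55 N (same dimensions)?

No

Work out the base dimensions of each:
  a speed:  [speed] = m·s⁻¹
  48.55 N:  N = kg·m·s⁻²
m·s⁻¹ ≠ kg·m·s⁻², so they cannot be added.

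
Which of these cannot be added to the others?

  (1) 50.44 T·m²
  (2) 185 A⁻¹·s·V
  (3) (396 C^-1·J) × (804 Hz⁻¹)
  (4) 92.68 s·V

(2)

In SI base units:
  (1) T·m² = Wb·m⁻²·m² = kg·m²·s⁻²·A⁻¹
  (2) V·s·A⁻¹ = J·C⁻¹·s·A⁻¹ = kg·m²·s⁻²·A⁻²
  (3) [kg·m²·s⁻³·A⁻¹] · [s] = kg·m²·s⁻²·A⁻¹
  (4) V·s = J·C⁻¹·s = kg·m²·s⁻²·A⁻¹
All reduce to kg·m²·s⁻²·A⁻¹ except (2), which is kg·m²·s⁻²·A⁻².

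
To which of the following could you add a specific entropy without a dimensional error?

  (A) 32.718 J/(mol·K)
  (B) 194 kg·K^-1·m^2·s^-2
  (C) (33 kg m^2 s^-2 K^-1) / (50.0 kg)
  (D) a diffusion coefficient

(C)

Reference: [specific entropy] = m²·s⁻²·K⁻¹.
Each option:
  (A) J·mol⁻¹·K⁻¹ = N·m·mol⁻¹·K⁻¹ = kg·m²·s⁻²·K⁻¹·mol⁻¹
  (B) kg·m²·s⁻²·K⁻¹
  (C) [kg·m²·s⁻²·K⁻¹] / [kg] = m²·s⁻²·K⁻¹  ← same
  (D) [diffusion coefficient] = m²·s⁻¹
Only (C) matches m²·s⁻²·K⁻¹.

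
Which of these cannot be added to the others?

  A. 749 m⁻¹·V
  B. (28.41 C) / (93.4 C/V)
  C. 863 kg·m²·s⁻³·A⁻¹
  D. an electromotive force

A.

Work out the base dimensions of each:
  A. V·m⁻¹ = J·C⁻¹·m⁻¹ = kg·m·s⁻³·A⁻¹
  B. [s·A] / [kg⁻¹·m⁻²·s⁴·A²] = kg·m²·s⁻³·A⁻¹
  C. kg·m²·s⁻³·A⁻¹
  D. [electromotive force] = kg·m²·s⁻³·A⁻¹
All reduce to kg·m²·s⁻³·A⁻¹ except A., which is kg·m·s⁻³·A⁻¹.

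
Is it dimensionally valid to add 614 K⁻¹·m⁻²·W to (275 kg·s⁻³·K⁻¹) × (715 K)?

Expand each in SI base units:
  614 K⁻¹·m⁻²·W:  W·m⁻²·K⁻¹ = J·s⁻¹·m⁻²·K⁻¹ = kg·s⁻³·K⁻¹
  (275 kg·s⁻³·K⁻¹) × (715 K):  [kg·s⁻³·K⁻¹] · [K] = kg·s⁻³
kg·s⁻³·K⁻¹ ≠ kg·s⁻³, so they cannot be added.

No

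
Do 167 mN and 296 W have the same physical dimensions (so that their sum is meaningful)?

Reduce each to base SI dimensions:
  167 mN:  N = kg·m·s⁻²
  296 W:  W = J·s⁻¹ = kg·m²·s⁻³
kg·m·s⁻² ≠ kg·m²·s⁻³, so they cannot be added.

No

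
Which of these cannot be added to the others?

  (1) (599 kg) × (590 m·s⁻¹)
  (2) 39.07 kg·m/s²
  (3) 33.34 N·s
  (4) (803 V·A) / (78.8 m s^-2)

Dimensions:
  (1) [kg] · [m·s⁻¹] = kg·m·s⁻¹
  (2) kg·m·s⁻²
  (3) N·s = kg·m·s⁻²·s = kg·m·s⁻¹
  (4) [kg·m²·s⁻³] / [m·s⁻²] = kg·m·s⁻¹
All reduce to kg·m·s⁻¹ except (2), which is kg·m·s⁻².

(2)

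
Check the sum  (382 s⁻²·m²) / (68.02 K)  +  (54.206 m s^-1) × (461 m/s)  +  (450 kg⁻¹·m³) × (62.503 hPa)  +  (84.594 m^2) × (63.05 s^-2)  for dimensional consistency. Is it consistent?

No

Expand each in SI base units:
  (382 s⁻²·m²) / (68.02 K):  [m²·s⁻²] / [K] = m²·s⁻²·K⁻¹
  (54.206 m s^-1) × (461 m/s):  [m·s⁻¹] · [m·s⁻¹] = m²·s⁻²
  (450 kg⁻¹·m³) × (62.503 hPa):  [kg⁻¹·m³] · [kg·m⁻¹·s⁻²] = m²·s⁻²
  (84.594 m^2) × (63.05 s^-2):  [m²] · [s⁻²] = m²·s⁻²
The terms do not share a single dimension (m²·s⁻² vs m²·s⁻²·K⁻¹).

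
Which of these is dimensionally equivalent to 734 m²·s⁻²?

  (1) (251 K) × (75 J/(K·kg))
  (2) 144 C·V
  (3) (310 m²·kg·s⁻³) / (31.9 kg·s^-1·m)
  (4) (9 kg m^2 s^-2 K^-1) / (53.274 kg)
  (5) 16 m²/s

Reference: m²·s⁻².
Each option:
  (1) [K] · [m²·s⁻²·K⁻¹] = m²·s⁻²  ← same
  (2) C·V = s·A·J·C⁻¹ = kg·m²·s⁻²
  (3) [kg·m²·s⁻³] / [kg·m·s⁻¹] = m·s⁻²
  (4) [kg·m²·s⁻²·K⁻¹] / [kg] = m²·s⁻²·K⁻¹
  (5) m²·s⁻¹
Only (1) matches m²·s⁻².

(1)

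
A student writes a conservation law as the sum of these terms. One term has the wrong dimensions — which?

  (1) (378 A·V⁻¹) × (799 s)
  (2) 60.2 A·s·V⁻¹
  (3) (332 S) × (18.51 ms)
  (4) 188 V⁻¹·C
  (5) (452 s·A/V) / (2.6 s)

(5)

Reduce each to base SI dimensions:
  (1) [kg⁻¹·m⁻²·s³·A²] · [s] = kg⁻¹·m⁻²·s⁴·A²
  (2) A·s·V⁻¹ = A·s·(J·C⁻¹)⁻¹ = kg⁻¹·m⁻²·s⁴·A²
  (3) [kg⁻¹·m⁻²·s³·A²] · [s] = kg⁻¹·m⁻²·s⁴·A²
  (4) C·V⁻¹ = s·A·(J·C⁻¹)⁻¹ = kg⁻¹·m⁻²·s⁴·A²
  (5) [kg⁻¹·m⁻²·s⁴·A²] / [s] = kg⁻¹·m⁻²·s³·A²
All reduce to kg⁻¹·m⁻²·s⁴·A² except (5), which is kg⁻¹·m⁻²·s³·A².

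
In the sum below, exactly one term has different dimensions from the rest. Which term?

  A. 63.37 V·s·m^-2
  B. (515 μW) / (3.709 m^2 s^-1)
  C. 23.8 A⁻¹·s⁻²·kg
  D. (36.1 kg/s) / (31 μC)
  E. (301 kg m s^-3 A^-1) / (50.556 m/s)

B.

Work out the base dimensions of each:
  A. V·s·m⁻² = J·C⁻¹·s·m⁻² = kg·s⁻²·A⁻¹
  B. [kg·m²·s⁻³] / [m²·s⁻¹] = kg·s⁻²
  C. kg·s⁻²·A⁻¹
  D. [kg·s⁻¹] / [s·A] = kg·s⁻²·A⁻¹
  E. [kg·m·s⁻³·A⁻¹] / [m·s⁻¹] = kg·s⁻²·A⁻¹
All reduce to kg·s⁻²·A⁻¹ except B., which is kg·s⁻².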